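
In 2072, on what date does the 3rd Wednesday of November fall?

The first Wednesday of November 2072 is November 2.
The 3rd Wednesday is 2 weeks later: 2 + 14 = 16.

November 16, 2072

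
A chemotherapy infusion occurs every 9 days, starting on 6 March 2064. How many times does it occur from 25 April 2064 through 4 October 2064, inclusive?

Occurrences land 9·i days after 6 March 2064 for i = 0, 1, 2, …
25 April 2064 is 50 days after the start; 50 ÷ 9 = 5 remainder 5; since the remainder is 5, round up to i = 6. First occurrence in the window: #7 on 29 April 2064 (6×9 = 54 days in).
4 October 2064 is 212 days after the start; 212 ÷ 9 = 23 remainder 5. Last occurrence in the window: #24 on 29 September 2064.
Occurrences #7 through #24: 18 in total.

18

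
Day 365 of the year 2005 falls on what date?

31 December 2005

January has 31 days (365 − 31 = 334 remain).
February has 28 days (334 − 28 = 306 remain).
March has 31 days (306 − 31 = 275 remain).
April has 30 days (275 − 30 = 245 remain).
May has 31 days (245 − 31 = 214 remain).
June has 30 days (214 − 30 = 184 remain).
July has 31 days (184 − 31 = 153 remain).
August has 31 days (153 − 31 = 122 remain).
September has 30 days (122 − 30 = 92 remain).
October has 31 days (92 − 31 = 61 remain).
November has 30 days (61 − 30 = 31 remain).
31 into December → December 31.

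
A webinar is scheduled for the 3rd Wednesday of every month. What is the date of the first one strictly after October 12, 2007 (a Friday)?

October 2007 starts on a Monday; its first Wednesday is the 3rd, so the 3rd Wednesday is the 17th — October 17, 2007.
October 17, 2007 is after October 12, 2007, so that is the next one.

October 17, 2007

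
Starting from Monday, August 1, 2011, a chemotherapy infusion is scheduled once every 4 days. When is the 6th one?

The 6th occurrence is 5 intervals after the first: 5 × 4 = 20 days after August 1, 2011.
20 days later is August 21, 2011.

August 21, 2011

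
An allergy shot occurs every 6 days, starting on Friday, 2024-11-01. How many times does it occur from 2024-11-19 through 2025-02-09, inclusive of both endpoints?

14

Occurrences land 6·i days after 2024-11-01 for i = 0, 1, 2, …
2024-11-19 is 18 days after the start; 18 ÷ 6 = 3 remainder 0. First occurrence in the window: #4 on 2024-11-19 (3×6 = 18 days in).
2025-02-09 is 100 days after the start; 100 ÷ 6 = 16 remainder 4. Last occurrence in the window: #17 on 2025-02-05.
Occurrences #4 through #17: 14 in total.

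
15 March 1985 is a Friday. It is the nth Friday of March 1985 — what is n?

Day 15 falls in week ⌈15/7⌉ of the month.
Days 1–7 hold the 1st Friday, 8–14 the 2nd, 15–21 the 3rd, 22–28 the 4th, 29–31 the 5th.
15 is in the range for the 3rd.

3rd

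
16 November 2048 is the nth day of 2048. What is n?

321

Days in months before November: 31 + 29 + 31 + 30 + 31 + 30 + 31 + 31 + 30 + 31 = 305.
Plus 16 days into November → day 321.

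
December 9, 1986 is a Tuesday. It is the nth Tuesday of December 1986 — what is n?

2nd

Day 9 falls in week ⌈9/7⌉ of the month.
Days 1–7 hold the 1st Tuesday, 8–14 the 2nd, 15–21 the 3rd, 22–28 the 4th, 29–31 the 5th.
9 is in the range for the 2nd.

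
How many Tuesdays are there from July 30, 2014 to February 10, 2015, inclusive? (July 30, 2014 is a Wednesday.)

28

July 30, 2014 is a Wednesday; the first Tuesday on or after it is August 5, 2014 (6 days later).
From August 5, 2014 to February 10, 2015: 26 + 30 + 31 + 30 + 31 + 31 + 10 = 189 days (rest of August, September, October, November, December, January, February).
189 ÷ 7 = 27 full weeks with remainder 0, so 27 more Tuesdays after the first → 28.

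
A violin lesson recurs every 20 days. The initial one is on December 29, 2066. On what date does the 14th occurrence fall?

The 14th occurrence is 13 intervals after the first: 13 × 20 = 260 days after December 29, 2066.
December has 31 days — 2 days to the end of December leaves 258.
January has 31 days (227 left).
February has 28 days (199 left).
March has 31 days (168 left).
April has 30 days (138 left).
May has 31 days (107 left).
June has 30 days (77 left).
July has 31 days (46 left).
August has 31 days (15 left).
15 days into September → September 15, 2067.

September 15, 2067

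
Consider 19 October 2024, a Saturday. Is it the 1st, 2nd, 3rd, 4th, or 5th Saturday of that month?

3rd

Day 19 falls in week ⌈19/7⌉ of the month.
Days 1–7 hold the 1st Saturday, 8–14 the 2nd, 15–21 the 3rd, 22–28 the 4th, 29–31 the 5th.
19 is in the range for the 3rd.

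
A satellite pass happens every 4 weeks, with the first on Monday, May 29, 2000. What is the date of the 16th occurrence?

Jul 23, 2001

The 16th occurrence is 15 intervals after the first: 15 × 28 = 420 days after May 29, 2000.
May has 31 days — 2 days to the end of May leaves 418.
From end of May to end of 2000 is 214 days (204 left).
Jan has 31 days (173 left).
Feb has 28 days (145 left).
Mar has 31 days (114 left).
Apr has 30 days (84 left).
May has 31 days (53 left).
Jun has 30 days (23 left).
23 days into Jul → Jul 23, 2001.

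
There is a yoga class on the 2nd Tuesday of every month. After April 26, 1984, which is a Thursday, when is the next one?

April 1984 starts on a Sunday; its first Tuesday is the 3rd, so the 2nd Tuesday is the 10th — April 10, 1984.
That is not after April 26, 1984, so look at May 1984.
May 1984 starts on a Tuesday; its first Tuesday is the 1st, so the 2nd Tuesday is the 8th — May 8, 1984.

May 8, 1984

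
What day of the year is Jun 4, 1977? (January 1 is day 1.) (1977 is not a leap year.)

Days in months before Jun: 31 + 28 + 31 + 30 + 31 = 151.
Plus 4 days into Jun → day 155.

155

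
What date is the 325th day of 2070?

November 21, 2070

January has 31 days (325 − 31 = 294 remain).
February has 28 days (294 − 28 = 266 remain).
March has 31 days (266 − 31 = 235 remain).
April has 30 days (235 − 30 = 205 remain).
May has 31 days (205 − 31 = 174 remain).
June has 30 days (174 − 30 = 144 remain).
July has 31 days (144 − 31 = 113 remain).
August has 31 days (113 − 31 = 82 remain).
September has 30 days (82 − 30 = 52 remain).
October has 31 days (52 − 31 = 21 remain).
21 into November → November 21.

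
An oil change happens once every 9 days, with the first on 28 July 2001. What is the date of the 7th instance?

The 7th occurrence is 6 intervals after the first: 6 × 9 = 54 days after 28 July 2001.
July has 31 days — 3 days to the end of July leaves 51.
August has 31 days (20 left).
20 days into September → 20 September 2001.

20 September 2001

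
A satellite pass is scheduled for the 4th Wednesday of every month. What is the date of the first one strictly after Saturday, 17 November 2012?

November 2012 starts on a Thursday; its first Wednesday is the 7th, so the 4th Wednesday is the 28th — 28 November 2012.
28 November 2012 is after 17 November 2012, so that is the next one.

28 November 2012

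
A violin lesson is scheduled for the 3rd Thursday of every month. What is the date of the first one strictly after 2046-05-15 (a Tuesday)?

2046-05-17

May 2046 starts on a Tuesday; its first Thursday is the 3rd, so the 3rd Thursday is the 17th — 2046-05-17.
2046-05-17 is after 2046-05-15, so that is the next one.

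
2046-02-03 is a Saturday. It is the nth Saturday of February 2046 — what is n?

Day 3 falls in week ⌈3/7⌉ of the month.
Days 1–7 hold the 1st Saturday, 8–14 the 2nd, 15–21 the 3rd, 22–28 the 4th, 29–31 the 5th.
3 is in the range for the 1st.

1st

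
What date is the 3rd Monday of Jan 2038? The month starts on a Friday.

Jan 18, 2038

Jan 2038 begins on a Friday, so the first Monday is Jan 4 (3 days later).
The 3rd Monday is 2 weeks later: 4 + 14 = 18.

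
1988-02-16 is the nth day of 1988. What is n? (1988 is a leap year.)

Days in months before February: 31 = 31.
Plus 16 days into February → day 47.

47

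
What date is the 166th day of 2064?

2064-06-14

January has 31 days (166 − 31 = 135 remain).
February has 29 days (135 − 29 = 106 remain).
March has 31 days (106 − 31 = 75 remain).
April has 30 days (75 − 30 = 45 remain).
May has 31 days (45 − 31 = 14 remain).
14 into June → June 14.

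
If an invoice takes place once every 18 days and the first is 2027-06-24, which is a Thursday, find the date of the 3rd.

2027-07-30

The 3rd occurrence is 2 intervals after the first: 2 × 18 = 36 days after 2027-06-24.
June has 30 days — 6 days to the end of June leaves 30.
30 days into July → 2027-07-30.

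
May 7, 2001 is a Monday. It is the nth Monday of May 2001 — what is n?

1st

Day 7 falls in week ⌈7/7⌉ of the month.
Days 1–7 hold the 1st Monday, 8–14 the 2nd, 15–21 the 3rd, 22–28 the 4th, 29–31 the 5th.
7 is in the range for the 1st.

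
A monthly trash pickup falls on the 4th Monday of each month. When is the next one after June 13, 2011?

June 2011 starts on a Wednesday; its first Monday is the 6th, so the 4th Monday is the 27th — June 27, 2011.
June 27, 2011 is after June 13, 2011, so that is the next one.

June 27, 2011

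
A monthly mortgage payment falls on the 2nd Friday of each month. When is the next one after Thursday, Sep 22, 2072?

Oct 14, 2072

Sep 2072 starts on a Thursday; its first Friday is the 2nd, so the 2nd Friday is the 9th — Sep 9, 2072.
That is not after Sep 22, 2072, so look at Oct 2072.
Oct 2072 starts on a Saturday; its first Friday is the 7th, so the 2nd Friday is the 14th — Oct 14, 2072.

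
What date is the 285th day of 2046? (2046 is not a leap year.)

Oct 12, 2046

Jan has 31 days (285 − 31 = 254 remain).
Feb has 28 days (254 − 28 = 226 remain).
Mar has 31 days (226 − 31 = 195 remain).
Apr has 30 days (195 − 30 = 165 remain).
May has 31 days (165 − 31 = 134 remain).
Jun has 30 days (134 − 30 = 104 remain).
Jul has 31 days (104 − 31 = 73 remain).
Aug has 31 days (73 − 31 = 42 remain).
Sep has 30 days (42 − 30 = 12 remain).
12 into Oct → Oct 12.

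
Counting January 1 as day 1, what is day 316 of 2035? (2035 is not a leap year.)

2035-11-12

January has 31 days (316 − 31 = 285 remain).
February has 28 days (285 − 28 = 257 remain).
March has 31 days (257 − 31 = 226 remain).
April has 30 days (226 − 30 = 196 remain).
May has 31 days (196 − 31 = 165 remain).
June has 30 days (165 − 30 = 135 remain).
July has 31 days (135 − 31 = 104 remain).
August has 31 days (104 − 31 = 73 remain).
September has 30 days (73 − 30 = 43 remain).
October has 31 days (43 − 31 = 12 remain).
12 into November → November 12.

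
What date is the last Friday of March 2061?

The first Friday of March 2061 is March 4.
March 2061 has 31 days. Adding weeks: 4, 11, 18, 25 — the last one ≤ 31 is the 25th.

2061-03-25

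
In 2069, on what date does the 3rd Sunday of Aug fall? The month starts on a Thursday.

Aug 18, 2069

Aug 2069 begins on a Thursday, so the first Sunday is Aug 4 (3 days later).
The 3rd Sunday is 2 weeks later: 4 + 14 = 18.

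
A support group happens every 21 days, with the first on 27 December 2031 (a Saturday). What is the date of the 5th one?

20 March 2032

The 5th occurrence is 4 intervals after the first: 4 × 21 = 84 days after 27 December 2031.
December has 31 days — 4 days to the end of December leaves 80.
January has 31 days (49 left).
February has 29 days (20 left).
20 days into March → 20 March 2032.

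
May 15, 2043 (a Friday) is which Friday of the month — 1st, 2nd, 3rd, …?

Day 15 falls in week ⌈15/7⌉ of the month.
Days 1–7 hold the 1st Friday, 8–14 the 2nd, 15–21 the 3rd, 22–28 the 4th, 29–31 the 5th.
15 is in the range for the 3rd.

3rd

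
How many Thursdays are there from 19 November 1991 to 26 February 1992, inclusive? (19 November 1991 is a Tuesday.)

19 November 1991 is a Tuesday; the first Thursday on or after it is 21 November 1991 (2 days later).
From 21 November 1991 to 26 February 1992: 9 + 31 + 31 + 26 = 97 days (rest of November, December, January, February).
97 ÷ 7 = 13 full weeks with remainder 6, so 13 more Thursdays after the first → 14.

14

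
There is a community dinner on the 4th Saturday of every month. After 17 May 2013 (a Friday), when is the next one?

May 2013 starts on a Wednesday; its first Saturday is the 4th, so the 4th Saturday is the 25th — 25 May 2013.
25 May 2013 is after 17 May 2013, so that is the next one.

25 May 2013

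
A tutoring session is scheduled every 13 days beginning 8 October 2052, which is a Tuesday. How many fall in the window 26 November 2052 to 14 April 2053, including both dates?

Occurrences land 13·i days after 8 October 2052 for i = 0, 1, 2, …
26 November 2052 is 49 days after the start; 49 ÷ 13 = 3 remainder 10; since the remainder is 10, round up to i = 4. First occurrence in the window: #5 on 29 November 2052 (4×13 = 52 days in).
14 April 2053 is 188 days after the start; 188 ÷ 13 = 14 remainder 6. Last occurrence in the window: #15 on 8 April 2053.
Occurrences #5 through #15: 11 in total.

11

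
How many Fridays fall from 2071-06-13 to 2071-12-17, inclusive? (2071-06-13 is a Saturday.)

26

2071-06-13 is a Saturday; the first Friday on or after it is 2071-06-19 (6 days later).
From 2071-06-19 to 2071-12-17: 11 + 31 + 31 + 30 + 31 + 30 + 17 = 181 days (rest of June, July, August, September, October, November, December).
181 ÷ 7 = 25 full weeks with remainder 6, so 25 more Fridays after the first → 26.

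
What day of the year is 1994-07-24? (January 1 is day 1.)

Days in months before July: 31 + 28 + 31 + 30 + 31 + 30 = 181.
Plus 24 days into July → day 205.

205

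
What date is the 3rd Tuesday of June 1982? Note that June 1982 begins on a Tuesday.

June 15, 1982

June 1982 begins on a Tuesday, so the first Tuesday is June 1.
The 3rd Tuesday is 2 weeks later: 1 + 14 = 15.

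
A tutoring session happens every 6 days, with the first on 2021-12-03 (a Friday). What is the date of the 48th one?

The 48th occurrence is 47 intervals after the first: 47 × 6 = 282 days after 2021-12-03.
December has 31 days — 28 days to the end of December leaves 254.
January has 31 days (223 left).
February has 28 days (195 left).
March has 31 days (164 left).
April has 30 days (134 left).
May has 31 days (103 left).
June has 30 days (73 left).
July has 31 days (42 left).
August has 31 days (11 left).
11 days into September → 2022-09-11.

2022-09-11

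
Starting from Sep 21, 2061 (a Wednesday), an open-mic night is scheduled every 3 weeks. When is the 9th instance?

Mar 8, 2062

The 9th occurrence is 8 intervals after the first: 8 × 21 = 168 days after Sep 21, 2061.
Sep has 30 days — 9 days to the end of Sep leaves 159.
Oct has 31 days (128 left).
Nov has 30 days (98 left).
Dec has 31 days (67 left).
Jan has 31 days (36 left).
Feb has 28 days (8 left).
8 days into Mar → Mar 8, 2062.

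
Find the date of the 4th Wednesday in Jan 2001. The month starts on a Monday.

Jan 24, 2001

Jan 2001 begins on a Monday, so the first Wednesday is Jan 3 (2 days later).
The 4th Wednesday is 3 weeks later: 3 + 21 = 24.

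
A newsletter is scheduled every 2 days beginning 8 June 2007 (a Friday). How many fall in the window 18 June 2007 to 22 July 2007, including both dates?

Occurrences land 2·i days after 8 June 2007 for i = 0, 1, 2, …
18 June 2007 is 10 days after the start; 10 ÷ 2 = 5 remainder 0. First occurrence in the window: #6 on 18 June 2007 (5×2 = 10 days in).
22 July 2007 is 44 days after the start; 44 ÷ 2 = 22 remainder 0. Last occurrence in the window: #23 on 22 July 2007.
Occurrences #6 through #23: 18 in total.

18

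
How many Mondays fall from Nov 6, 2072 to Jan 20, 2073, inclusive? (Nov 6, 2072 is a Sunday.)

Nov 6, 2072 is a Sunday; the first Monday on or after it is Nov 7, 2072 (1 day later).
From Nov 7, 2072 to Jan 20, 2073: 23 + 31 + 20 = 74 days (rest of Nov, Dec, Jan).
74 ÷ 7 = 10 full weeks with remainder 4, so 10 more Mondays after the first → 11.

11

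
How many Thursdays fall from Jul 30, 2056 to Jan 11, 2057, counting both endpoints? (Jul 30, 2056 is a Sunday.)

24

Jul 30, 2056 is a Sunday; the first Thursday on or after it is Aug 3, 2056 (4 days later).
From Aug 3, 2056 to Jan 11, 2057: 28 + 30 + 31 + 30 + 31 + 11 = 161 days (rest of Aug, Sep, Oct, Nov, Dec, Jan).
161 ÷ 7 = 23 full weeks with remainder 0, so 23 more Thursdays after the first → 24.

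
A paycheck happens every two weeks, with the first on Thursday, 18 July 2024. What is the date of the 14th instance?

The 14th occurrence is 13 intervals after the first: 13 × 14 = 182 days after 18 July 2024.
July has 31 days — 13 days to the end of July leaves 169.
August has 31 days (138 left).
September has 30 days (108 left).
October has 31 days (77 left).
November has 30 days (47 left).
December has 31 days (16 left).
16 days into January → 16 January 2025.

16 January 2025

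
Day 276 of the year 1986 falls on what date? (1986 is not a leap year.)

3 October 1986

January has 31 days (276 − 31 = 245 remain).
February has 28 days (245 − 28 = 217 remain).
March has 31 days (217 − 31 = 186 remain).
April has 30 days (186 − 30 = 156 remain).
May has 31 days (156 − 31 = 125 remain).
June has 30 days (125 − 30 = 95 remain).
July has 31 days (95 − 31 = 64 remain).
August has 31 days (64 − 31 = 33 remain).
September has 30 days (33 − 30 = 3 remain).
3 into October → October 3.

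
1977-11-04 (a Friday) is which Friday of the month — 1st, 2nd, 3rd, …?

Day 4 falls in week ⌈4/7⌉ of the month.
Days 1–7 hold the 1st Friday, 8–14 the 2nd, 15–21 the 3rd, 22–28 the 4th, 29–31 the 5th.
4 is in the range for the 1st.

1st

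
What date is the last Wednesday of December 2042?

The first Wednesday of December 2042 is December 3.
December 2042 has 31 days. Adding weeks: 3, 10, 17, 24, 31 — the last one ≤ 31 is the 31st.

December 31, 2042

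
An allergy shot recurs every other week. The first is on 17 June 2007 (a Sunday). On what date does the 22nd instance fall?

The 22nd occurrence is 21 intervals after the first: 21 × 14 = 294 days after 17 June 2007.
June has 30 days — 13 days to the end of June leaves 281.
July has 31 days (250 left).
August has 31 days (219 left).
September has 30 days (189 left).
October has 31 days (158 left).
November has 30 days (128 left).
December has 31 days (97 left).
January has 31 days (66 left).
February has 29 days (37 left).
March has 31 days (6 left).
6 days into April → 6 April 2008.

6 April 2008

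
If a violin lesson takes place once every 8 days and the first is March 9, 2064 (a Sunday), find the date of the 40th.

The 40th occurrence is 39 intervals after the first: 39 × 8 = 312 days after March 9, 2064.
March has 31 days — 22 days to the end of March leaves 290.
April has 30 days (260 left).
May has 31 days (229 left).
June has 30 days (199 left).
July has 31 days (168 left).
August has 31 days (137 left).
September has 30 days (107 left).
October has 31 days (76 left).
November has 30 days (46 left).
December has 31 days (15 left).
15 days into January → January 15, 2065.

January 15, 2065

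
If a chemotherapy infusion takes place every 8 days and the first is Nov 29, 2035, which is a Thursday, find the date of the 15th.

Mar 20, 2036

The 15th occurrence is 14 intervals after the first: 14 × 8 = 112 days after Nov 29, 2035.
Nov has 30 days — 1 day to the end of Nov leaves 111.
Dec has 31 days (80 left).
Jan has 31 days (49 left).
Feb has 29 days (20 left).
20 days into Mar → Mar 20, 2036.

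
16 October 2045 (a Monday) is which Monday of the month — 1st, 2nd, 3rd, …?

3rd

Day 16 falls in week ⌈16/7⌉ of the month.
Days 1–7 hold the 1st Monday, 8–14 the 2nd, 15–21 the 3rd, 22–28 the 4th, 29–31 the 5th.
16 is in the range for the 3rd.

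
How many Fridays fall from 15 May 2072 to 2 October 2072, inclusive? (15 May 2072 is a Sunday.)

15 May 2072 is a Sunday; the first Friday on or after it is 20 May 2072 (5 days later).
From 20 May 2072 to 2 October 2072: 11 + 30 + 31 + 31 + 30 + 2 = 135 days (rest of May, June, July, August, September, October).
135 ÷ 7 = 19 full weeks with remainder 2, so 19 more Fridays after the first → 20.

20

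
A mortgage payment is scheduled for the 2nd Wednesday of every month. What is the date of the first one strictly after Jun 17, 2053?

Jul 9, 2053

Jun 2053 starts on a Sunday; its first Wednesday is the 4th, so the 2nd Wednesday is the 11th — Jun 11, 2053.
That is not after Jun 17, 2053, so look at Jul 2053.
Jul 2053 starts on a Tuesday; its first Wednesday is the 2nd, so the 2nd Wednesday is the 9th — Jul 9, 2053.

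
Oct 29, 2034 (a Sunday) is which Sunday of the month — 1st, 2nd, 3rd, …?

5th

Day 29 falls in week ⌈29/7⌉ of the month.
Days 1–7 hold the 1st Sunday, 8–14 the 2nd, 15–21 the 3rd, 22–28 the 4th, 29–31 the 5th.
29 is in the range for the 5th.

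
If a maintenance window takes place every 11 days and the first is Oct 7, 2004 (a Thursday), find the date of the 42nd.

Jan 1, 2006

The 42nd occurrence is 41 intervals after the first: 41 × 11 = 451 days after Oct 7, 2004.
Oct has 31 days — 24 days to the end of Oct leaves 427.
From end of Oct to end of 2004 is 61 days (366 left).
2005 has 365 days (1 left).
1 day into Jan → Jan 1, 2006.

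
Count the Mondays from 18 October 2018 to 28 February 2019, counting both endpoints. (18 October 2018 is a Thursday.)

19

18 October 2018 is a Thursday; the first Monday on or after it is 22 October 2018 (4 days later).
From 22 October 2018 to 28 February 2019: 9 + 30 + 31 + 31 + 28 = 129 days (rest of October, November, December, January, February).
129 ÷ 7 = 18 full weeks with remainder 3, so 18 more Mondays after the first → 19.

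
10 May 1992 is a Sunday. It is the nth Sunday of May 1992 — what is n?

Day 10 falls in week ⌈10/7⌉ of the month.
Days 1–7 hold the 1st Sunday, 8–14 the 2nd, 15–21 the 3rd, 22–28 the 4th, 29–31 the 5th.
10 is in the range for the 2nd.

2nd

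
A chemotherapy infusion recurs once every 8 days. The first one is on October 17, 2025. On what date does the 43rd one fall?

The 43rd occurrence is 42 intervals after the first: 42 × 8 = 336 days after October 17, 2025.
October has 31 days — 14 days to the end of October leaves 322.
November has 30 days (292 left).
December has 31 days (261 left).
January has 31 days (230 left).
February has 28 days (202 left).
March has 31 days (171 left).
April has 30 days (141 left).
May has 31 days (110 left).
June has 30 days (80 left).
July has 31 days (49 left).
August has 31 days (18 left).
18 days into September → September 18, 2026.

September 18, 2026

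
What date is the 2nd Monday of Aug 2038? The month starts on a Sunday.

Aug 2038 begins on a Sunday, so the first Monday is Aug 2 (1 day later).
The 2nd Monday is 1 weeks later: 2 + 7 = 9.

Aug 9, 2038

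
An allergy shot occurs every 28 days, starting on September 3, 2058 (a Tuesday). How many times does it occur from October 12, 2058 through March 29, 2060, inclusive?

Occurrences land 28·i days after September 3, 2058 for i = 0, 1, 2, …
October 12, 2058 is 39 days after the start; 39 ÷ 28 = 1 remainder 11; since the remainder is 11, round up to i = 2. First occurrence in the window: #3 on October 29, 2058 (2×28 = 56 days in).
March 29, 2060 is 573 days after the start; 573 ÷ 28 = 20 remainder 13. Last occurrence in the window: #21 on March 16, 2060.
Occurrences #3 through #21: 19 in total.

19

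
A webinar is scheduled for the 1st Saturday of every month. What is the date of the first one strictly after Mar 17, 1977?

Apr 2, 1977

Mar 1977 starts on a Tuesday, so its 1st Saturday is Mar 5, 1977 (4 days in).
That is not after Mar 17, 1977, so look at Apr 1977.
Apr 1977 starts on a Friday, so its 1st Saturday is Apr 2, 1977 (1 day in).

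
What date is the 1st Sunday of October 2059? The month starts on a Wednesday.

October 2059 begins on a Wednesday, so the first Sunday is October 5 (4 days later).

October 5, 2059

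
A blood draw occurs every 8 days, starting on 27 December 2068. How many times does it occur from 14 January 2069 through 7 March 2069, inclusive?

Occurrences land 8·i days after 27 December 2068 for i = 0, 1, 2, …
14 January 2069 is 18 days after the start; 18 ÷ 8 = 2 remainder 2; since the remainder is 2, round up to i = 3. First occurrence in the window: #4 on 20 January 2069 (3×8 = 24 days in).
7 March 2069 is 70 days after the start; 70 ÷ 8 = 8 remainder 6. Last occurrence in the window: #9 on 1 March 2069.
Occurrences #4 through #9: 6 in total.

6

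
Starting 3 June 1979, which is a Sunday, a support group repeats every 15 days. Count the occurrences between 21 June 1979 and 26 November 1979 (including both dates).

Occurrences land 15·i days after 3 June 1979 for i = 0, 1, 2, …
21 June 1979 is 18 days after the start; 18 ÷ 15 = 1 remainder 3; since the remainder is 3, round up to i = 2. First occurrence in the window: #3 on 3 July 1979 (2×15 = 30 days in).
26 November 1979 is 176 days after the start; 176 ÷ 15 = 11 remainder 11. Last occurrence in the window: #12 on 15 November 1979.
Occurrences #3 through #12: 10 in total.

10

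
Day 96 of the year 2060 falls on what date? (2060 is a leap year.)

2060-04-05

January has 31 days (96 − 31 = 65 remain).
February has 29 days (65 − 29 = 36 remain).
March has 31 days (36 − 31 = 5 remain).
5 into April → April 5.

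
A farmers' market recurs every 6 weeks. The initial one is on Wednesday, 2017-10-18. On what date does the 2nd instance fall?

2017-11-29

The 2nd occurrence is 1 interval after the first: 1 × 42 = 42 days after 2017-10-18.
October has 31 days — 13 days to the end of October leaves 29.
29 days into November → 2017-11-29.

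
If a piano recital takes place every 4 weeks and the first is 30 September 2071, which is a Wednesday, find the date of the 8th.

13 April 2072

The 8th occurrence is 7 intervals after the first: 7 × 28 = 196 days after 30 September 2071.
September has 30 days — 0 days to the end of September leaves 196.
October has 31 days (165 left).
November has 30 days (135 left).
December has 31 days (104 left).
January has 31 days (73 left).
February has 29 days (44 left).
March has 31 days (13 left).
13 days into April → 13 April 2072.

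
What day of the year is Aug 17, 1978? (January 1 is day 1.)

229

Days in months before Aug: 31 + 28 + 31 + 30 + 31 + 30 + 31 = 212.
Plus 17 days into Aug → day 229.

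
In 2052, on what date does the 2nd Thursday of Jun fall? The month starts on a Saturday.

Jun 2052 begins on a Saturday, so the first Thursday is Jun 6 (5 days later).
The 2nd Thursday is 1 weeks later: 6 + 7 = 13.

Jun 13, 2052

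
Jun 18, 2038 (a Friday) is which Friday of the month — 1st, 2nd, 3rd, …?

Day 18 falls in week ⌈18/7⌉ of the month.
Days 1–7 hold the 1st Friday, 8–14 the 2nd, 15–21 the 3rd, 22–28 the 4th, 29–31 the 5th.
18 is in the range for the 3rd.

3rd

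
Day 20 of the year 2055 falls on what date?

20 into Jan → Jan 20.

Jan 20, 2055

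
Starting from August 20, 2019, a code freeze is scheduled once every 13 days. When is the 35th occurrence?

The 35th occurrence is 34 intervals after the first: 34 × 13 = 442 days after August 20, 2019.
August has 31 days — 11 days to the end of August leaves 431.
From end of August to end of 2019 is 122 days (309 left).
January has 31 days (278 left).
February has 29 days (249 left).
March has 31 days (218 left).
April has 30 days (188 left).
May has 31 days (157 left).
June has 30 days (127 left).
July has 31 days (96 left).
August has 31 days (65 left).
September has 30 days (35 left).
October has 31 days (4 left).
4 days into November → November 4, 2020.

November 4, 2020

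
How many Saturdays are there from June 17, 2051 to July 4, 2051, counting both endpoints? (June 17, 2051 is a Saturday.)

June 17, 2051 is a Saturday; the first Saturday on or after it is June 17, 2051.
From June 17, 2051 to July 4, 2051: 13 + 4 = 17 days (rest of June, July).
17 ÷ 7 = 2 full weeks with remainder 3, so 2 more Saturdays after the first → 3.

3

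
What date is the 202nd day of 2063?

July 21, 2063

January has 31 days (202 − 31 = 171 remain).
February has 28 days (171 − 28 = 143 remain).
March has 31 days (143 − 31 = 112 remain).
April has 30 days (112 − 30 = 82 remain).
May has 31 days (82 − 31 = 51 remain).
June has 30 days (51 − 30 = 21 remain).
21 into July → July 21.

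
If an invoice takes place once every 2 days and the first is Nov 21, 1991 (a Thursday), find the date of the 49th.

The 49th occurrence is 48 intervals after the first: 48 × 2 = 96 days after Nov 21, 1991.
Nov has 30 days — 9 days to the end of Nov leaves 87.
Dec has 31 days (56 left).
Jan has 31 days (25 left).
25 days into Feb → Feb 25, 1992.

Feb 25, 1992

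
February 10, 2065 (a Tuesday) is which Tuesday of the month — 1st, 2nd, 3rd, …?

2nd

Day 10 falls in week ⌈10/7⌉ of the month.
Days 1–7 hold the 1st Tuesday, 8–14 the 2nd, 15–21 the 3rd, 22–28 the 4th, 29–31 the 5th.
10 is in the range for the 2nd.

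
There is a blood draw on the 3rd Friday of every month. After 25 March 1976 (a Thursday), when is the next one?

16 April 1976

March 1976 starts on a Monday; its first Friday is the 5th, so the 3rd Friday is the 19th — 19 March 1976.
That is not after 25 March 1976, so look at April 1976.
April 1976 starts on a Thursday; its first Friday is the 2nd, so the 3rd Friday is the 16th — 16 April 1976.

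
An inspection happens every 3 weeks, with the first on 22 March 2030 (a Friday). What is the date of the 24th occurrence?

18 July 2031

The 24th occurrence is 23 intervals after the first: 23 × 21 = 483 days after 22 March 2030.
March has 31 days — 9 days to the end of March leaves 474.
From end of March to end of 2030 is 275 days (199 left).
January has 31 days (168 left).
February has 28 days (140 left).
March has 31 days (109 left).
April has 30 days (79 left).
May has 31 days (48 left).
June has 30 days (18 left).
18 days into July → 18 July 2031.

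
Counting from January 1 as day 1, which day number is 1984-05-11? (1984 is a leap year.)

Days in months before May: 31 + 29 + 31 + 30 = 121.
Plus 11 days into May → day 132.

132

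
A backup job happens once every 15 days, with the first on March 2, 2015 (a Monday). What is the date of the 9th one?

The 9th occurrence is 8 intervals after the first: 8 × 15 = 120 days after March 2, 2015.
March has 31 days — 29 days to the end of March leaves 91.
April has 30 days (61 left).
May has 31 days (30 left).
30 days into June → June 30, 2015.

June 30, 2015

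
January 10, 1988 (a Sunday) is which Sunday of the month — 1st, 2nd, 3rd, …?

2nd

Day 10 falls in week ⌈10/7⌉ of the month.
Days 1–7 hold the 1st Sunday, 8–14 the 2nd, 15–21 the 3rd, 22–28 the 4th, 29–31 the 5th.
10 is in the range for the 2nd.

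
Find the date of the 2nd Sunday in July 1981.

July 1981 begins on a Wednesday, so the first Sunday is July 5 (4 days later).
The 2nd Sunday is 1 weeks later: 5 + 7 = 12.

July 12, 1981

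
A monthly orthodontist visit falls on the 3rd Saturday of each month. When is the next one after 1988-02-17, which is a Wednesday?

1988-02-20

February 1988 starts on a Monday; its first Saturday is the 6th, so the 3rd Saturday is the 20th — 1988-02-20.
1988-02-20 is after 1988-02-17, so that is the next one.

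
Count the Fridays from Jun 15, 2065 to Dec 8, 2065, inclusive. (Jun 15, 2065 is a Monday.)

25

Jun 15, 2065 is a Monday; the first Friday on or after it is Jun 19, 2065 (4 days later).
From Jun 19, 2065 to Dec 8, 2065: 11 + 31 + 31 + 30 + 31 + 30 + 8 = 172 days (rest of Jun, Jul, Aug, Sep, Oct, Nov, Dec).
172 ÷ 7 = 24 full weeks with remainder 4, so 24 more Fridays after the first → 25.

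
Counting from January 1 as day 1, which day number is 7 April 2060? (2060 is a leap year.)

98

Days in months before April: 31 + 29 + 31 = 91.
Plus 7 days into April → day 98.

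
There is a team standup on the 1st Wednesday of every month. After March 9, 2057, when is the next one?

April 4, 2057

March 2057 starts on a Thursday, so its 1st Wednesday is March 7, 2057 (6 days in).
That is not after March 9, 2057, so look at April 2057.
April 2057 starts on a Sunday, so its 1st Wednesday is April 4, 2057 (3 days in).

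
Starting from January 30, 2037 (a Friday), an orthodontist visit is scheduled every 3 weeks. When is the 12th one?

September 18, 2037

The 12th occurrence is 11 intervals after the first: 11 × 21 = 231 days after January 30, 2037.
January has 31 days — 1 day to the end of January leaves 230.
February has 28 days (202 left).
March has 31 days (171 left).
April has 30 days (141 left).
May has 31 days (110 left).
June has 30 days (80 left).
July has 31 days (49 left).
August has 31 days (18 left).
18 days into September → September 18, 2037.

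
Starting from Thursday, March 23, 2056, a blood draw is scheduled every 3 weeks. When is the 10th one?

September 28, 2056

The 10th occurrence is 9 intervals after the first: 9 × 21 = 189 days after March 23, 2056.
March has 31 days — 8 days to the end of March leaves 181.
April has 30 days (151 left).
May has 31 days (120 left).
June has 30 days (90 left).
July has 31 days (59 left).
August has 31 days (28 left).
28 days into September → September 28, 2056.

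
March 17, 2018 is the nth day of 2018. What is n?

76

Days in months before March: 31 + 28 = 59.
Plus 17 days into March → day 76.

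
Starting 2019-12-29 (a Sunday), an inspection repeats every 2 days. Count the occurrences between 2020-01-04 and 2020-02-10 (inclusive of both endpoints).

Occurrences land 2·i days after 2019-12-29 for i = 0, 1, 2, …
2020-01-04 is 6 days after the start; 6 ÷ 2 = 3 remainder 0. First occurrence in the window: #4 on 2020-01-04 (3×2 = 6 days in).
2020-02-10 is 43 days after the start; 43 ÷ 2 = 21 remainder 1. Last occurrence in the window: #22 on 2020-02-09.
Occurrences #4 through #22: 19 in total.

19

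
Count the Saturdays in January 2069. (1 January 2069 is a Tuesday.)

1 January 2069 is a Tuesday; the first Saturday on or after it is 5 January 2069 (4 days later).
From 5 January 2069 to 31 January 2069 is 31 − 5 = 26 days.
26 ÷ 7 = 3 full weeks with remainder 5, so 3 more Saturdays after the first → 4.

4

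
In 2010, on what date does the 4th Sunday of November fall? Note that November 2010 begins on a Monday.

November 28, 2010

November 2010 begins on a Monday, so the first Sunday is November 7 (6 days later).
The 4th Sunday is 3 weeks later: 7 + 21 = 28.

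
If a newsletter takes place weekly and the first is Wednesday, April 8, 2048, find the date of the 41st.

The 41st occurrence is 40 intervals after the first: 40 × 7 = 280 days after April 8, 2048.
April has 30 days — 22 days to the end of April leaves 258.
May has 31 days (227 left).
June has 30 days (197 left).
July has 31 days (166 left).
August has 31 days (135 left).
September has 30 days (105 left).
October has 31 days (74 left).
November has 30 days (44 left).
December has 31 days (13 left).
13 days into January → January 13, 2049.

January 13, 2049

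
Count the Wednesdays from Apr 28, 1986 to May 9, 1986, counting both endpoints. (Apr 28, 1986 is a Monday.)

2

Apr 28, 1986 is a Monday; the first Wednesday on or after it is Apr 30, 1986 (2 days later).
From Apr 30, 1986 to May 9, 1986: 0 + 9 = 9 days (rest of Apr, May).
9 ÷ 7 = 1 full weeks with remainder 2, so 1 more Wednesdays after the first → 2.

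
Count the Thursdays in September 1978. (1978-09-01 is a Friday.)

4

1978-09-01 is a Friday; the first Thursday on or after it is 1978-09-07 (6 days later).
From 1978-09-07 to 1978-09-30 is 30 − 7 = 23 days.
23 ÷ 7 = 3 full weeks with remainder 2, so 3 more Thursdays after the first → 4.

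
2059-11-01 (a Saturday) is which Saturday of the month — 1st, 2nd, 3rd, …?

1st

Day 1 falls in week ⌈1/7⌉ of the month.
Days 1–7 hold the 1st Saturday, 8–14 the 2nd, 15–21 the 3rd, 22–28 the 4th, 29–31 the 5th.
1 is in the range for the 1st.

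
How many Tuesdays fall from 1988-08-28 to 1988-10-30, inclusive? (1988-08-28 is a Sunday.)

9

1988-08-28 is a Sunday; the first Tuesday on or after it is 1988-08-30 (2 days later).
From 1988-08-30 to 1988-10-30: 1 + 30 + 30 = 61 days (rest of August, September, October).
61 ÷ 7 = 8 full weeks with remainder 5, so 8 more Tuesdays after the first → 9.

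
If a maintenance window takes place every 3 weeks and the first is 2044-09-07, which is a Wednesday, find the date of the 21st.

2045-11-01

The 21st occurrence is 20 intervals after the first: 20 × 21 = 420 days after 2044-09-07.
September has 30 days — 23 days to the end of September leaves 397.
October has 31 days (366 left).
November has 30 days (336 left).
December has 31 days (305 left).
January has 31 days (274 left).
February has 28 days (246 left).
March has 31 days (215 left).
April has 30 days (185 left).
May has 31 days (154 left).
June has 30 days (124 left).
July has 31 days (93 left).
August has 31 days (62 left).
September has 30 days (32 left).
October has 31 days (1 left).
1 day into November → 2045-11-01.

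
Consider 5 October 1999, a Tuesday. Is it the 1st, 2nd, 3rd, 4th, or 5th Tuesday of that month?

Day 5 falls in week ⌈5/7⌉ of the month.
Days 1–7 hold the 1st Tuesday, 8–14 the 2nd, 15–21 the 3rd, 22–28 the 4th, 29–31 the 5th.
5 is in the range for the 1st.

1st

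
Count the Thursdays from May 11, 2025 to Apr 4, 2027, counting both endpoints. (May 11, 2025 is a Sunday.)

99

May 11, 2025 is a Sunday; the first Thursday on or after it is May 15, 2025 (4 days later).
From May 15, 2025 to Apr 4, 2027: 230 + 365 + 94 = 689 days (rest of 2025, 2026, to Apr 4, 2027 in 2027).
689 ÷ 7 = 98 full weeks with remainder 3, so 98 more Thursdays after the first → 99.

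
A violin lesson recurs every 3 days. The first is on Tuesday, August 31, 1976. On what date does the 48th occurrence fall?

The 48th occurrence is 47 intervals after the first: 47 × 3 = 141 days after August 31, 1976.
August has 31 days — 0 days to the end of August leaves 141.
September has 30 days (111 left).
October has 31 days (80 left).
November has 30 days (50 left).
December has 31 days (19 left).
19 days into January → January 19, 1977.

January 19, 1977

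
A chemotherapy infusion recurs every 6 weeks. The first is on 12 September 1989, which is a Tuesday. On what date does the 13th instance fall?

The 13th occurrence is 12 intervals after the first: 12 × 42 = 504 days after 12 September 1989.
September has 30 days — 18 days to the end of September leaves 486.
From end of September to end of 1989 is 92 days (394 left).
1990 has 365 days (29 left).
29 days into January → 29 January 1991.

29 January 1991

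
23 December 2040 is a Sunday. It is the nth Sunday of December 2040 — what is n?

Day 23 falls in week ⌈23/7⌉ of the month.
Days 1–7 hold the 1st Sunday, 8–14 the 2nd, 15–21 the 3rd, 22–28 the 4th, 29–31 the 5th.
23 is in the range for the 4th.

4th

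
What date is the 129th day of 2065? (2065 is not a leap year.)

May 9, 2065

Jan has 31 days (129 − 31 = 98 remain).
Feb has 28 days (98 − 28 = 70 remain).
Mar has 31 days (70 − 31 = 39 remain).
Apr has 30 days (39 − 30 = 9 remain).
9 into May → May 9.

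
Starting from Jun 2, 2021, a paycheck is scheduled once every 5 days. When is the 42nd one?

The 42nd occurrence is 41 intervals after the first: 41 × 5 = 205 days after Jun 2, 2021.
Jun has 30 days — 28 days to the end of Jun leaves 177.
Jul has 31 days (146 left).
Aug has 31 days (115 left).
Sep has 30 days (85 left).
Oct has 31 days (54 left).
Nov has 30 days (24 left).
24 days into Dec → Dec 24, 2021.

Dec 24, 2021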